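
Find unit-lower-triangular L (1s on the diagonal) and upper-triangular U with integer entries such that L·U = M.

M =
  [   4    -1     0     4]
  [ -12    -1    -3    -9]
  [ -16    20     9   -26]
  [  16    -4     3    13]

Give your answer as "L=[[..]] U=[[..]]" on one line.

  r1 -= -3·r0 → [0,-4,-3,3]
  r2 -= -4·r0 → [0,16,9,-10]
  r3 -= 4·r0 → [0,0,3,-3]
  r2 -= -4·r1 → [0,0,-3,2]
  r3 -= 0·r1 → [0,0,3,-3]
  r3 -= -1·r2 → [0,0,0,-1]

L=[[1,0,0,0],[-3,1,0,0],[-4,-4,1,0],[4,0,-1,1]] U=[[4,-1,0,4],[0,-4,-3,3],[0,0,-3,2],[0,0,0,-1]]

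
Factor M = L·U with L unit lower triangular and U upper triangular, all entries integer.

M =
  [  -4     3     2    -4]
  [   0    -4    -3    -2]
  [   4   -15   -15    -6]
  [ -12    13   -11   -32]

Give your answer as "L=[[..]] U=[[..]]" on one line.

  r1 -= 0·r0 → [0,-4,-3,-2]
  r2 -= -1·r0 → [0,-12,-13,-10]
  r3 -= 3·r0 → [0,4,-17,-20]
  r2 -= 3·r1 → [0,0,-4,-4]
  r3 -= -1·r1 → [0,0,-20,-22]
  r3 -= 5·r2 → [0,0,0,-2]

L=[[1,0,0,0],[0,1,0,0],[-1,3,1,0],[3,-1,5,1]] U=[[-4,3,2,-4],[0,-4,-3,-2],[0,0,-4,-4],[0,0,0,-2]]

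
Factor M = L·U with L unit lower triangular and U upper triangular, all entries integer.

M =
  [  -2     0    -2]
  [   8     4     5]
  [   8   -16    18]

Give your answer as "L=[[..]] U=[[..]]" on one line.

L=[[1,0,0],[-4,1,0],[-4,-4,1]] U=[[-2,0,-2],[0,4,-3],[0,0,-2]]

  row1 -= -4·row0 → [0,4,-3]
  row2 -= -4·row0 → [0,-16,10]
  row2 -= -4·row1 → [0,0,-2]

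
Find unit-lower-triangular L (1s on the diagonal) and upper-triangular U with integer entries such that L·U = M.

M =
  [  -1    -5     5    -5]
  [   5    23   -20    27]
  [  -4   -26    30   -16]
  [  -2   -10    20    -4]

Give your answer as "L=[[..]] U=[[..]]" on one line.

  row1 -= -5·row0 → [0,-2,5,2]
  row2 -= 4·row0 → [0,-6,10,4]
  row3 -= 2·row0 → [0,0,10,6]
  row2 -= 3·row1 → [0,0,-5,-2]
  row3 -= 0·row1 → [0,0,10,6]
  row3 -= -2·row2 → [0,0,0,2]

L=[[1,0,0,0],[-5,1,0,0],[4,3,1,0],[2,0,-2,1]] U=[[-1,-5,5,-5],[0,-2,5,2],[0,0,-5,-2],[0,0,0,2]]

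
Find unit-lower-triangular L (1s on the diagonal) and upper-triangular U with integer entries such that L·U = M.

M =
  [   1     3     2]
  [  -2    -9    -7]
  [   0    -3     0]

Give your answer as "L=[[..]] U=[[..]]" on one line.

  R1 -= -2·R0 → [0,-3,-3]
  R2 -= 0·R0 → [0,-3,0]
  R2 -= 1·R1 → [0,0,3]

L=[[1,0,0],[-2,1,0],[0,1,1]] U=[[1,3,2],[0,-3,-3],[0,0,3]]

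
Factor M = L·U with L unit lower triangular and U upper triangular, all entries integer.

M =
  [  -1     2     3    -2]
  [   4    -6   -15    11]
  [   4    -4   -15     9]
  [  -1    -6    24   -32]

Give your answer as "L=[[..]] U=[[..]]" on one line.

  r1 -= -4·r0 → [0,2,-3,3]
  r2 -= -4·r0 → [0,4,-3,1]
  r3 -= 1·r0 → [0,-8,21,-30]
  r2 -= 2·r1 → [0,0,3,-5]
  r3 -= -4·r1 → [0,0,9,-18]
  r3 -= 3·r2 → [0,0,0,-3]

L=[[1,0,0,0],[-4,1,0,0],[-4,2,1,0],[1,-4,3,1]] U=[[-1,2,3,-2],[0,2,-3,3],[0,0,3,-5],[0,0,0,-3]]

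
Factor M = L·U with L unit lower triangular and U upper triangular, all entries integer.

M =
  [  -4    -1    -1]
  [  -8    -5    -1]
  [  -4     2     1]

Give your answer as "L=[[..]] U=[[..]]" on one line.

L=[[1,0,0],[2,1,0],[1,-1,1]] U=[[-4,-1,-1],[0,-3,1],[0,0,3]]

  r1 -= 2·r0 → [0,-3,1]
  r2 -= 1·r0 → [0,3,2]
  r2 -= -1·r1 → [0,0,3]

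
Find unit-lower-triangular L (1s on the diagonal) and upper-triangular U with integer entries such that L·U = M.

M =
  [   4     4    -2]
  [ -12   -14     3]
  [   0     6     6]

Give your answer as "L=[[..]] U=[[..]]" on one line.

  R1 -= -3·R0 → [0,-2,-3]
  R2 -= 0·R0 → [0,6,6]
  R2 -= -3·R1 → [0,0,-3]

L=[[1,0,0],[-3,1,0],[0,-3,1]] U=[[4,4,-2],[0,-2,-3],[0,0,-3]]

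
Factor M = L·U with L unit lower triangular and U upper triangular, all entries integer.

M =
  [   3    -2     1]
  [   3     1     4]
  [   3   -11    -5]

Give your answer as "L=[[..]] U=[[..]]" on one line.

L=[[1,0,0],[1,1,0],[1,-3,1]] U=[[3,-2,1],[0,3,3],[0,0,3]]

  r1 -= 1·r0 → [0,3,3]
  r2 -= 1·r0 → [0,-9,-6]
  r2 -= -3·r1 → [0,0,3]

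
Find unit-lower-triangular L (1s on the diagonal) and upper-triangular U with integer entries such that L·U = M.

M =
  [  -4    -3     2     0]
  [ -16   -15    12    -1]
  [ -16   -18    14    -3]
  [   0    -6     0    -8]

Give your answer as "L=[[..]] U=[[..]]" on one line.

L=[[1,0,0,0],[4,1,0,0],[4,2,1,0],[0,2,4,1]] U=[[-4,-3,2,0],[0,-3,4,-1],[0,0,-2,-1],[0,0,0,-2]]

  R1 -= 4·R0 → [0,-3,4,-1]
  R2 -= 4·R0 → [0,-6,6,-3]
  R3 -= 0·R0 → [0,-6,0,-8]
  R2 -= 2·R1 → [0,0,-2,-1]
  R3 -= 2·R1 → [0,0,-8,-6]
  R3 -= 4·R2 → [0,0,0,-2]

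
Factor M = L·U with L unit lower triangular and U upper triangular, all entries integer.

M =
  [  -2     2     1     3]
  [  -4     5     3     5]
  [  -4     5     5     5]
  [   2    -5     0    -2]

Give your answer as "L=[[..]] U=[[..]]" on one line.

L=[[1,0,0,0],[2,1,0,0],[2,1,1,0],[-1,-3,2,1]] U=[[-2,2,1,3],[0,1,1,-1],[0,0,2,0],[0,0,0,-2]]

  row1 -= 2·row0 → [0,1,1,-1]
  row2 -= 2·row0 → [0,1,3,-1]
  row3 -= -1·row0 → [0,-3,1,1]
  row2 -= 1·row1 → [0,0,2,0]
  row3 -= -3·row1 → [0,0,4,-2]
  row3 -= 2·row2 → [0,0,0,-2]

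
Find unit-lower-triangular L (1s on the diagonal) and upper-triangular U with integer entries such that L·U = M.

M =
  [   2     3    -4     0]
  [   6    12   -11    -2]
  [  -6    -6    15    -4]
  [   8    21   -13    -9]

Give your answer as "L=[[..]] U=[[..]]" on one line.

  R1 -= 3·R0 → [0,3,1,-2]
  R2 -= -3·R0 → [0,3,3,-4]
  R3 -= 4·R0 → [0,9,3,-9]
  R2 -= 1·R1 → [0,0,2,-2]
  R3 -= 3·R1 → [0,0,0,-3]
  R3 -= 0·R2 → [0,0,0,-3]

L=[[1,0,0,0],[3,1,0,0],[-3,1,1,0],[4,3,0,1]] U=[[2,3,-4,0],[0,3,1,-2],[0,0,2,-2],[0,0,0,-3]]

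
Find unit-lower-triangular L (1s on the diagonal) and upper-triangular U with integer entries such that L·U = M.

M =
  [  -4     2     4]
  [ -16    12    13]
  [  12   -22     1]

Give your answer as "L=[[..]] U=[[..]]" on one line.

L=[[1,0,0],[4,1,0],[-3,-4,1]] U=[[-4,2,4],[0,4,-3],[0,0,1]]

  R1 -= 4·R0 → [0,4,-3]
  R2 -= -3·R0 → [0,-16,13]
  R2 -= -4·R1 → [0,0,1]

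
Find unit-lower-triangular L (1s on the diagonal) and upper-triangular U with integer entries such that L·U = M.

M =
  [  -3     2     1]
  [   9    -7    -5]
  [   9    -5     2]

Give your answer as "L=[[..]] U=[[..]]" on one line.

  r1 -= -3·r0 → [0,-1,-2]
  r2 -= -3·r0 → [0,1,5]
  r2 -= -1·r1 → [0,0,3]

L=[[1,0,0],[-3,1,0],[-3,-1,1]] U=[[-3,2,1],[0,-1,-2],[0,0,3]]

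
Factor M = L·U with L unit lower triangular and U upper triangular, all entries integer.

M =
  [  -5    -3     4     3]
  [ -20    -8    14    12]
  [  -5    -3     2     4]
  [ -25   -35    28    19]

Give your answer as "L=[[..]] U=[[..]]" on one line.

L=[[1,0,0,0],[4,1,0,0],[1,0,1,0],[5,-5,1,1]] U=[[-5,-3,4,3],[0,4,-2,0],[0,0,-2,1],[0,0,0,3]]

  row1 -= 4·row0 → [0,4,-2,0]
  row2 -= 1·row0 → [0,0,-2,1]
  row3 -= 5·row0 → [0,-20,8,4]
  row2 -= 0·row1 → [0,0,-2,1]
  row3 -= -5·row1 → [0,0,-2,4]
  row3 -= 1·row2 → [0,0,0,3]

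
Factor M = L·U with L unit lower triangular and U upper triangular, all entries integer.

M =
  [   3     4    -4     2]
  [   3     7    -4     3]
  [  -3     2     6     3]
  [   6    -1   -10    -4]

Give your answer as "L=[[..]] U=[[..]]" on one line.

L=[[1,0,0,0],[1,1,0,0],[-1,2,1,0],[2,-3,-1,1]] U=[[3,4,-4,2],[0,3,0,1],[0,0,2,3],[0,0,0,-2]]

  R1 -= 1·R0 → [0,3,0,1]
  R2 -= -1·R0 → [0,6,2,5]
  R3 -= 2·R0 → [0,-9,-2,-8]
  R2 -= 2·R1 → [0,0,2,3]
  R3 -= -3·R1 → [0,0,-2,-5]
  R3 -= -1·R2 → [0,0,0,-2]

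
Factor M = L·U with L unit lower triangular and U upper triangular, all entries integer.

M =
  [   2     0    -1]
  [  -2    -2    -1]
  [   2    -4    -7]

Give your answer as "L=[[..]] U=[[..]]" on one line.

  r1 -= -1·r0 → [0,-2,-2]
  r2 -= 1·r0 → [0,-4,-6]
  r2 -= 2·r1 → [0,0,-2]

L=[[1,0,0],[-1,1,0],[1,2,1]] U=[[2,0,-1],[0,-2,-2],[0,0,-2]]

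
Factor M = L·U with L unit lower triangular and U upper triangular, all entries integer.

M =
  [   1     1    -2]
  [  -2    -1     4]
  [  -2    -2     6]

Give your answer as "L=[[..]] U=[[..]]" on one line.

L=[[1,0,0],[-2,1,0],[-2,0,1]] U=[[1,1,-2],[0,1,0],[0,0,2]]

  R1 -= -2·R0 → [0,1,0]
  R2 -= -2·R0 → [0,0,2]
  R2 -= 0·R1 → [0,0,2]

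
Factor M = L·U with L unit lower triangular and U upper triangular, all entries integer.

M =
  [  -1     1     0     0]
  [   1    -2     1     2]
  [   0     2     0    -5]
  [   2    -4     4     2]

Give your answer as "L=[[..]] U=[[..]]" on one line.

  row1 -= -1·row0 → [0,-1,1,2]
  row2 -= 0·row0 → [0,2,0,-5]
  row3 -= -2·row0 → [0,-2,4,2]
  row2 -= -2·row1 → [0,0,2,-1]
  row3 -= 2·row1 → [0,0,2,-2]
  row3 -= 1·row2 → [0,0,0,-1]

L=[[1,0,0,0],[-1,1,0,0],[0,-2,1,0],[-2,2,1,1]] U=[[-1,1,0,0],[0,-1,1,2],[0,0,2,-1],[0,0,0,-1]]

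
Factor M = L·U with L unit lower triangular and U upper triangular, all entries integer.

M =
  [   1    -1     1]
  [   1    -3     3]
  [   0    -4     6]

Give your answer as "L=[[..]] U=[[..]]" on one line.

  r1 -= 1·r0 → [0,-2,2]
  r2 -= 0·r0 → [0,-4,6]
  r2 -= 2·r1 → [0,0,2]

L=[[1,0,0],[1,1,0],[0,2,1]] U=[[1,-1,1],[0,-2,2],[0,0,2]]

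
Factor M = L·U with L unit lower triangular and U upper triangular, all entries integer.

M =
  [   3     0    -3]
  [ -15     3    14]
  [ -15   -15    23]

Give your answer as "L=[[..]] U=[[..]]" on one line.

  r1 -= -5·r0 → [0,3,-1]
  r2 -= -5·r0 → [0,-15,8]
  r2 -= -5·r1 → [0,0,3]

L=[[1,0,0],[-5,1,0],[-5,-5,1]] U=[[3,0,-3],[0,3,-1],[0,0,3]]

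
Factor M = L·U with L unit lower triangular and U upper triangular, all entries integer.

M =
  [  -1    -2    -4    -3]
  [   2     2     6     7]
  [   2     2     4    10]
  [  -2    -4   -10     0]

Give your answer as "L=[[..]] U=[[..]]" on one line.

  R1 -= -2·R0 → [0,-2,-2,1]
  R2 -= -2·R0 → [0,-2,-4,4]
  R3 -= 2·R0 → [0,0,-2,6]
  R2 -= 1·R1 → [0,0,-2,3]
  R3 -= 0·R1 → [0,0,-2,6]
  R3 -= 1·R2 → [0,0,0,3]

L=[[1,0,0,0],[-2,1,0,0],[-2,1,1,0],[2,0,1,1]] U=[[-1,-2,-4,-3],[0,-2,-2,1],[0,0,-2,3],[0,0,0,3]]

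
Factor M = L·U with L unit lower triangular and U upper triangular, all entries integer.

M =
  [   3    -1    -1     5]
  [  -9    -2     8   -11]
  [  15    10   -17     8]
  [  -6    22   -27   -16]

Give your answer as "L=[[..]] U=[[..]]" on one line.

L=[[1,0,0,0],[-3,1,0,0],[5,-3,1,0],[-2,-4,-3,1]] U=[[3,-1,-1,5],[0,-5,5,4],[0,0,3,-5],[0,0,0,-5]]

  R1 -= -3·R0 → [0,-5,5,4]
  R2 -= 5·R0 → [0,15,-12,-17]
  R3 -= -2·R0 → [0,20,-29,-6]
  R2 -= -3·R1 → [0,0,3,-5]
  R3 -= -4·R1 → [0,0,-9,10]
  R3 -= -3·R2 → [0,0,0,-5]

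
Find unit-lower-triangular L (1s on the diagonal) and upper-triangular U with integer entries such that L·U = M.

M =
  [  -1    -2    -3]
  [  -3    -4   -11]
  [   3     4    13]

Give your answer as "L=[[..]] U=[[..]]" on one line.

  R1 -= 3·R0 → [0,2,-2]
  R2 -= -3·R0 → [0,-2,4]
  R2 -= -1·R1 → [0,0,2]

L=[[1,0,0],[3,1,0],[-3,-1,1]] U=[[-1,-2,-3],[0,2,-2],[0,0,2]]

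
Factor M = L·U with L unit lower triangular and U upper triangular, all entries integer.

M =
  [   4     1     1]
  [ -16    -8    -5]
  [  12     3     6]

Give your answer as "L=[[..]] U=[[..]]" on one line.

  r1 -= -4·r0 → [0,-4,-1]
  r2 -= 3·r0 → [0,0,3]
  r2 -= 0·r1 → [0,0,3]

L=[[1,0,0],[-4,1,0],[3,0,1]] U=[[4,1,1],[0,-4,-1],[0,0,3]]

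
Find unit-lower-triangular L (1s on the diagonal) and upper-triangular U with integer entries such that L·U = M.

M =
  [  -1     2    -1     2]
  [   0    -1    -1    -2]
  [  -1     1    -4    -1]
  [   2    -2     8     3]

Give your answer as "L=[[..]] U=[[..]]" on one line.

  r1 -= 0·r0 → [0,-1,-1,-2]
  r2 -= 1·r0 → [0,-1,-3,-3]
  r3 -= -2·r0 → [0,2,6,7]
  r2 -= 1·r1 → [0,0,-2,-1]
  r3 -= -2·r1 → [0,0,4,3]
  r3 -= -2·r2 → [0,0,0,1]

L=[[1,0,0,0],[0,1,0,0],[1,1,1,0],[-2,-2,-2,1]] U=[[-1,2,-1,2],[0,-1,-1,-2],[0,0,-2,-1],[0,0,0,1]]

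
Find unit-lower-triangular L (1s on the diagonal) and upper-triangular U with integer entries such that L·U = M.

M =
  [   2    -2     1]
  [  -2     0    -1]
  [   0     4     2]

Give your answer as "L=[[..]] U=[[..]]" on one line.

L=[[1,0,0],[-1,1,0],[0,-2,1]] U=[[2,-2,1],[0,-2,0],[0,0,2]]

  r1 -= -1·r0 → [0,-2,0]
  r2 -= 0·r0 → [0,4,2]
  r2 -= -2·r1 → [0,0,2]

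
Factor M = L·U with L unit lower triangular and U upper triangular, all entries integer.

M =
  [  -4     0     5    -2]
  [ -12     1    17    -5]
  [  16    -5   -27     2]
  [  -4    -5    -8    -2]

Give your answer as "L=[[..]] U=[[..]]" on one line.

  R1 -= 3·R0 → [0,1,2,1]
  R2 -= -4·R0 → [0,-5,-7,-6]
  R3 -= 1·R0 → [0,-5,-13,0]
  R2 -= -5·R1 → [0,0,3,-1]
  R3 -= -5·R1 → [0,0,-3,5]
  R3 -= -1·R2 → [0,0,0,4]

L=[[1,0,0,0],[3,1,0,0],[-4,-5,1,0],[1,-5,-1,1]] U=[[-4,0,5,-2],[0,1,2,1],[0,0,3,-1],[0,0,0,4]]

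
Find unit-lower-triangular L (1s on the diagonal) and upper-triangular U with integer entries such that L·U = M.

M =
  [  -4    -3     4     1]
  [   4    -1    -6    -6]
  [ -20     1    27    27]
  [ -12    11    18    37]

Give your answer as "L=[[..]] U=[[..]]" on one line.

  r1 -= -1·r0 → [0,-4,-2,-5]
  r2 -= 5·r0 → [0,16,7,22]
  r3 -= 3·r0 → [0,20,6,34]
  r2 -= -4·r1 → [0,0,-1,2]
  r3 -= -5·r1 → [0,0,-4,9]
  r3 -= 4·r2 → [0,0,0,1]

L=[[1,0,0,0],[-1,1,0,0],[5,-4,1,0],[3,-5,4,1]] U=[[-4,-3,4,1],[0,-4,-2,-5],[0,0,-1,2],[0,0,0,1]]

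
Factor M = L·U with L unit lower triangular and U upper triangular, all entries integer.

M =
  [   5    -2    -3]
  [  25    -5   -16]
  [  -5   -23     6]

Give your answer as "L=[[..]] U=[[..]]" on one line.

L=[[1,0,0],[5,1,0],[-1,-5,1]] U=[[5,-2,-3],[0,5,-1],[0,0,-2]]

  R1 -= 5·R0 → [0,5,-1]
  R2 -= -1·R0 → [0,-25,3]
  R2 -= -5·R1 → [0,0,-2]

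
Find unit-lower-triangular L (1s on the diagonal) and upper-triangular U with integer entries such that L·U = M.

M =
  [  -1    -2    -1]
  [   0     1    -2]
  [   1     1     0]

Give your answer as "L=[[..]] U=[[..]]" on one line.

  r1 -= 0·r0 → [0,1,-2]
  r2 -= -1·r0 → [0,-1,-1]
  r2 -= -1·r1 → [0,0,-3]

L=[[1,0,0],[0,1,0],[-1,-1,1]] U=[[-1,-2,-1],[0,1,-2],[0,0,-3]]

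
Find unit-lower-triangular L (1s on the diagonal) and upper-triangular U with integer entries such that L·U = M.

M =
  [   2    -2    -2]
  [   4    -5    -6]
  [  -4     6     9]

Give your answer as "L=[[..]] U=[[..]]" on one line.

L=[[1,0,0],[2,1,0],[-2,-2,1]] U=[[2,-2,-2],[0,-1,-2],[0,0,1]]

  R1 -= 2·R0 → [0,-1,-2]
  R2 -= -2·R0 → [0,2,5]
  R2 -= -2·R1 → [0,0,1]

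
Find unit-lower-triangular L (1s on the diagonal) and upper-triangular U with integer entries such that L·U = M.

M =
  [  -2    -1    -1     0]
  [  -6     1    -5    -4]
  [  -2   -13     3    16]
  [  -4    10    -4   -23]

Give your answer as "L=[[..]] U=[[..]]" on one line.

  r1 -= 3·r0 → [0,4,-2,-4]
  r2 -= 1·r0 → [0,-12,4,16]
  r3 -= 2·r0 → [0,12,-2,-23]
  r2 -= -3·r1 → [0,0,-2,4]
  r3 -= 3·r1 → [0,0,4,-11]
  r3 -= -2·r2 → [0,0,0,-3]

L=[[1,0,0,0],[3,1,0,0],[1,-3,1,0],[2,3,-2,1]] U=[[-2,-1,-1,0],[0,4,-2,-4],[0,0,-2,4],[0,0,0,-3]]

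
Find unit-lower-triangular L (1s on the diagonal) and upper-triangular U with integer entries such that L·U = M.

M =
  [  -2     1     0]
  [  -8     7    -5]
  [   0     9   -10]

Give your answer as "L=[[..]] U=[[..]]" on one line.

L=[[1,0,0],[4,1,0],[0,3,1]] U=[[-2,1,0],[0,3,-5],[0,0,5]]

  R1 -= 4·R0 → [0,3,-5]
  R2 -= 0·R0 → [0,9,-10]
  R2 -= 3·R1 → [0,0,5]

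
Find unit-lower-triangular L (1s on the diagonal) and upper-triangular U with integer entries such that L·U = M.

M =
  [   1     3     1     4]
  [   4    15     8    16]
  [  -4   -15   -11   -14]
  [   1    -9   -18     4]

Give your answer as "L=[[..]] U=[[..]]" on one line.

L=[[1,0,0,0],[4,1,0,0],[-4,-1,1,0],[1,-4,1,1]] U=[[1,3,1,4],[0,3,4,0],[0,0,-3,2],[0,0,0,-2]]

  row1 -= 4·row0 → [0,3,4,0]
  row2 -= -4·row0 → [0,-3,-7,2]
  row3 -= 1·row0 → [0,-12,-19,0]
  row2 -= -1·row1 → [0,0,-3,2]
  row3 -= -4·row1 → [0,0,-3,0]
  row3 -= 1·row2 → [0,0,0,-2]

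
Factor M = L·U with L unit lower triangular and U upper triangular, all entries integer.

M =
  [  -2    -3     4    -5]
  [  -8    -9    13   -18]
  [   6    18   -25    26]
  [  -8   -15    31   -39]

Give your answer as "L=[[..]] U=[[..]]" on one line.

  row1 -= 4·row0 → [0,3,-3,2]
  row2 -= -3·row0 → [0,9,-13,11]
  row3 -= 4·row0 → [0,-3,15,-19]
  row2 -= 3·row1 → [0,0,-4,5]
  row3 -= -1·row1 → [0,0,12,-17]
  row3 -= -3·row2 → [0,0,0,-2]

L=[[1,0,0,0],[4,1,0,0],[-3,3,1,0],[4,-1,-3,1]] U=[[-2,-3,4,-5],[0,3,-3,2],[0,0,-4,5],[0,0,0,-2]]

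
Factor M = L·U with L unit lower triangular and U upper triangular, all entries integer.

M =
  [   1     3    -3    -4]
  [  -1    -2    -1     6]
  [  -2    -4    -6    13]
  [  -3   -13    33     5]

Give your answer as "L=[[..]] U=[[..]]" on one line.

  row1 -= -1·row0 → [0,1,-4,2]
  row2 -= -2·row0 → [0,2,-12,5]
  row3 -= -3·row0 → [0,-4,24,-7]
  row2 -= 2·row1 → [0,0,-4,1]
  row3 -= -4·row1 → [0,0,8,1]
  row3 -= -2·row2 → [0,0,0,3]

L=[[1,0,0,0],[-1,1,0,0],[-2,2,1,0],[-3,-4,-2,1]] U=[[1,3,-3,-4],[0,1,-4,2],[0,0,-4,1],[0,0,0,3]]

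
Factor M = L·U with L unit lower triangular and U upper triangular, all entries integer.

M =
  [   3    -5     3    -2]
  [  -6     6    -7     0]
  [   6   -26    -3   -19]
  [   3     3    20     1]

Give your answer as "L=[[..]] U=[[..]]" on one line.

  row1 -= -2·row0 → [0,-4,-1,-4]
  row2 -= 2·row0 → [0,-16,-9,-15]
  row3 -= 1·row0 → [0,8,17,3]
  row2 -= 4·row1 → [0,0,-5,1]
  row3 -= -2·row1 → [0,0,15,-5]
  row3 -= -3·row2 → [0,0,0,-2]

L=[[1,0,0,0],[-2,1,0,0],[2,4,1,0],[1,-2,-3,1]] U=[[3,-5,3,-2],[0,-4,-1,-4],[0,0,-5,1],[0,0,0,-2]]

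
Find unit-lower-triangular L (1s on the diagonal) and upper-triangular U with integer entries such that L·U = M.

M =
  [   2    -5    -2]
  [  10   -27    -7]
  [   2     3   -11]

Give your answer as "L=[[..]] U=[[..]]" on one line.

L=[[1,0,0],[5,1,0],[1,-4,1]] U=[[2,-5,-2],[0,-2,3],[0,0,3]]

  R1 -= 5·R0 → [0,-2,3]
  R2 -= 1·R0 → [0,8,-9]
  R2 -= -4·R1 → [0,0,3]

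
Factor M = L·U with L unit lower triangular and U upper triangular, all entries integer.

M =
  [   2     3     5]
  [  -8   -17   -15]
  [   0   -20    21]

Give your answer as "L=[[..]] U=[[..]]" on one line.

  R1 -= -4·R0 → [0,-5,5]
  R2 -= 0·R0 → [0,-20,21]
  R2 -= 4·R1 → [0,0,1]

L=[[1,0,0],[-4,1,0],[0,4,1]] U=[[2,3,5],[0,-5,5],[0,0,1]]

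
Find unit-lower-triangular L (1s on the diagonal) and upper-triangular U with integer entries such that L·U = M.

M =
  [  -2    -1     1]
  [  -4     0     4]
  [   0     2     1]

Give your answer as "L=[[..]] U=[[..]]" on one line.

L=[[1,0,0],[2,1,0],[0,1,1]] U=[[-2,-1,1],[0,2,2],[0,0,-1]]

  r1 -= 2·r0 → [0,2,2]
  r2 -= 0·r0 → [0,2,1]
  r2 -= 1·r1 → [0,0,-1]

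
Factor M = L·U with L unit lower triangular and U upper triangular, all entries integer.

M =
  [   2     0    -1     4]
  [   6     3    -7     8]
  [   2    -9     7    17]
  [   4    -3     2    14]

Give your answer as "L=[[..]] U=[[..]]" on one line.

  R1 -= 3·R0 → [0,3,-4,-4]
  R2 -= 1·R0 → [0,-9,8,13]
  R3 -= 2·R0 → [0,-3,4,6]
  R2 -= -3·R1 → [0,0,-4,1]
  R3 -= -1·R1 → [0,0,0,2]
  R3 -= 0·R2 → [0,0,0,2]

L=[[1,0,0,0],[3,1,0,0],[1,-3,1,0],[2,-1,0,1]] U=[[2,0,-1,4],[0,3,-4,-4],[0,0,-4,1],[0,0,0,2]]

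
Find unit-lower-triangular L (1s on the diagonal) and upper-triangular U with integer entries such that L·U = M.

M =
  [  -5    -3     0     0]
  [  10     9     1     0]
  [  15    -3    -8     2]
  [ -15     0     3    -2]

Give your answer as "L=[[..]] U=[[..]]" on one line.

L=[[1,0,0,0],[-2,1,0,0],[-3,-4,1,0],[3,3,0,1]] U=[[-5,-3,0,0],[0,3,1,0],[0,0,-4,2],[0,0,0,-2]]

  row1 -= -2·row0 → [0,3,1,0]
  row2 -= -3·row0 → [0,-12,-8,2]
  row3 -= 3·row0 → [0,9,3,-2]
  row2 -= -4·row1 → [0,0,-4,2]
  row3 -= 3·row1 → [0,0,0,-2]
  row3 -= 0·row2 → [0,0,0,-2]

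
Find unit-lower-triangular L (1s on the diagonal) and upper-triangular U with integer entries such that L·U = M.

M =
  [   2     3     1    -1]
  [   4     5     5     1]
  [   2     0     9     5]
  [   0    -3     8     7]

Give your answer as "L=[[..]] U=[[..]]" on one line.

L=[[1,0,0,0],[2,1,0,0],[1,3,1,0],[0,3,1,1]] U=[[2,3,1,-1],[0,-1,3,3],[0,0,-1,-3],[0,0,0,1]]

  r1 -= 2·r0 → [0,-1,3,3]
  r2 -= 1·r0 → [0,-3,8,6]
  r3 -= 0·r0 → [0,-3,8,7]
  r2 -= 3·r1 → [0,0,-1,-3]
  r3 -= 3·r1 → [0,0,-1,-2]
  r3 -= 1·r2 → [0,0,0,1]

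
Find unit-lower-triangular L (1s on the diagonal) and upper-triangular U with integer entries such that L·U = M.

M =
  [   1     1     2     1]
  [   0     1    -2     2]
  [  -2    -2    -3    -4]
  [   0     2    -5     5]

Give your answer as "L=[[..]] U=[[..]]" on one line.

L=[[1,0,0,0],[0,1,0,0],[-2,0,1,0],[0,2,-1,1]] U=[[1,1,2,1],[0,1,-2,2],[0,0,1,-2],[0,0,0,-1]]

  R1 -= 0·R0 → [0,1,-2,2]
  R2 -= -2·R0 → [0,0,1,-2]
  R3 -= 0·R0 → [0,2,-5,5]
  R2 -= 0·R1 → [0,0,1,-2]
  R3 -= 2·R1 → [0,0,-1,1]
  R3 -= -1·R2 → [0,0,0,-1]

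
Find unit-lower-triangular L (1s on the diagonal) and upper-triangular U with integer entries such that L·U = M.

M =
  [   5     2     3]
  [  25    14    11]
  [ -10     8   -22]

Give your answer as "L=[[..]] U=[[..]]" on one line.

L=[[1,0,0],[5,1,0],[-2,3,1]] U=[[5,2,3],[0,4,-4],[0,0,-4]]

  r1 -= 5·r0 → [0,4,-4]
  r2 -= -2·r0 → [0,12,-16]
  r2 -= 3·r1 → [0,0,-4]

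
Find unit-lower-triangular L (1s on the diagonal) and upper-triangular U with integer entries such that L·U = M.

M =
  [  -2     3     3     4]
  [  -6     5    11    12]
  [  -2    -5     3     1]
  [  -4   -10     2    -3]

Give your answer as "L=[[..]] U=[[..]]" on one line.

  row1 -= 3·row0 → [0,-4,2,0]
  row2 -= 1·row0 → [0,-8,0,-3]
  row3 -= 2·row0 → [0,-16,-4,-11]
  row2 -= 2·row1 → [0,0,-4,-3]
  row3 -= 4·row1 → [0,0,-12,-11]
  row3 -= 3·row2 → [0,0,0,-2]

L=[[1,0,0,0],[3,1,0,0],[1,2,1,0],[2,4,3,1]] U=[[-2,3,3,4],[0,-4,2,0],[0,0,-4,-3],[0,0,0,-2]]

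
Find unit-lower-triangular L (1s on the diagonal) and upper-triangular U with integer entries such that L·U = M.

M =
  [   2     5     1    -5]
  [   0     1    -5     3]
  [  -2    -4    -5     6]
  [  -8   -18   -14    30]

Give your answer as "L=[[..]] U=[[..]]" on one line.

  r1 -= 0·r0 → [0,1,-5,3]
  r2 -= -1·r0 → [0,1,-4,1]
  r3 -= -4·r0 → [0,2,-10,10]
  r2 -= 1·r1 → [0,0,1,-2]
  r3 -= 2·r1 → [0,0,0,4]
  r3 -= 0·r2 → [0,0,0,4]

L=[[1,0,0,0],[0,1,0,0],[-1,1,1,0],[-4,2,0,1]] U=[[2,5,1,-5],[0,1,-5,3],[0,0,1,-2],[0,0,0,4]]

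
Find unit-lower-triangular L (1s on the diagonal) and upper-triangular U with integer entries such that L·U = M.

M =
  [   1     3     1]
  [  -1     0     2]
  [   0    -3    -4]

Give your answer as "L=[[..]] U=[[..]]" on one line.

L=[[1,0,0],[-1,1,0],[0,-1,1]] U=[[1,3,1],[0,3,3],[0,0,-1]]

  row1 -= -1·row0 → [0,3,3]
  row2 -= 0·row0 → [0,-3,-4]
  row2 -= -1·row1 → [0,0,-1]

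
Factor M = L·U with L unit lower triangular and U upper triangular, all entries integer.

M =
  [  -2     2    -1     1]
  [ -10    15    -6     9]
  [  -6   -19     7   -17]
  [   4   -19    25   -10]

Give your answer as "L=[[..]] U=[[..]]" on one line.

  row1 -= 5·row0 → [0,5,-1,4]
  row2 -= 3·row0 → [0,-25,10,-20]
  row3 -= -2·row0 → [0,-15,23,-8]
  row2 -= -5·row1 → [0,0,5,0]
  row3 -= -3·row1 → [0,0,20,4]
  row3 -= 4·row2 → [0,0,0,4]

L=[[1,0,0,0],[5,1,0,0],[3,-5,1,0],[-2,-3,4,1]] U=[[-2,2,-1,1],[0,5,-1,4],[0,0,5,0],[0,0,0,4]]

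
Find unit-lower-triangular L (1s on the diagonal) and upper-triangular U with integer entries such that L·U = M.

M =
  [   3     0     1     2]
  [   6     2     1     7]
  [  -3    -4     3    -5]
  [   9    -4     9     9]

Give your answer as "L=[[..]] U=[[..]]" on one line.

L=[[1,0,0,0],[2,1,0,0],[-1,-2,1,0],[3,-2,2,1]] U=[[3,0,1,2],[0,2,-1,3],[0,0,2,3],[0,0,0,3]]

  row1 -= 2·row0 → [0,2,-1,3]
  row2 -= -1·row0 → [0,-4,4,-3]
  row3 -= 3·row0 → [0,-4,6,3]
  row2 -= -2·row1 → [0,0,2,3]
  row3 -= -2·row1 → [0,0,4,9]
  row3 -= 2·row2 → [0,0,0,3]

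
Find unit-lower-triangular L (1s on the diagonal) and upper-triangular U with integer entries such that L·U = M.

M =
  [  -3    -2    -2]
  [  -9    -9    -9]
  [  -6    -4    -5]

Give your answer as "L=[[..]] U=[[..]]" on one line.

L=[[1,0,0],[3,1,0],[2,0,1]] U=[[-3,-2,-2],[0,-3,-3],[0,0,-1]]

  R1 -= 3·R0 → [0,-3,-3]
  R2 -= 2·R0 → [0,0,-1]
  R2 -= 0·R1 → [0,0,-1]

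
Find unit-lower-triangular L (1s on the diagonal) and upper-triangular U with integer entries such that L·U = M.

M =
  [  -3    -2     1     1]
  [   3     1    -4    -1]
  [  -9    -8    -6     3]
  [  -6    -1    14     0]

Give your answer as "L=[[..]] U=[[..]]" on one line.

L=[[1,0,0,0],[-1,1,0,0],[3,2,1,0],[2,-3,-1,1]] U=[[-3,-2,1,1],[0,-1,-3,0],[0,0,-3,0],[0,0,0,-2]]

  r1 -= -1·r0 → [0,-1,-3,0]
  r2 -= 3·r0 → [0,-2,-9,0]
  r3 -= 2·r0 → [0,3,12,-2]
  r2 -= 2·r1 → [0,0,-3,0]
  r3 -= -3·r1 → [0,0,3,-2]
  r3 -= -1·r2 → [0,0,0,-2]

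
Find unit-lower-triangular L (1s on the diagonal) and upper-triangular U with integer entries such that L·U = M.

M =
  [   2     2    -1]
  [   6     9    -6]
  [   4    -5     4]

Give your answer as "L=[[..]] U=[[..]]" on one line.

  r1 -= 3·r0 → [0,3,-3]
  r2 -= 2·r0 → [0,-9,6]
  r2 -= -3·r1 → [0,0,-3]

L=[[1,0,0],[3,1,0],[2,-3,1]] U=[[2,2,-1],[0,3,-3],[0,0,-3]]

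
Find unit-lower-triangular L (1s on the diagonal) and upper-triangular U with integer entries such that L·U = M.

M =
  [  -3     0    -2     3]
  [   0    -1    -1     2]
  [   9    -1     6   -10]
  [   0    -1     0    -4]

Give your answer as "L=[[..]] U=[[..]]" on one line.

  r1 -= 0·r0 → [0,-1,-1,2]
  r2 -= -3·r0 → [0,-1,0,-1]
  r3 -= 0·r0 → [0,-1,0,-4]
  r2 -= 1·r1 → [0,0,1,-3]
  r3 -= 1·r1 → [0,0,1,-6]
  r3 -= 1·r2 → [0,0,0,-3]

L=[[1,0,0,0],[0,1,0,0],[-3,1,1,0],[0,1,1,1]] U=[[-3,0,-2,3],[0,-1,-1,2],[0,0,1,-3],[0,0,0,-3]]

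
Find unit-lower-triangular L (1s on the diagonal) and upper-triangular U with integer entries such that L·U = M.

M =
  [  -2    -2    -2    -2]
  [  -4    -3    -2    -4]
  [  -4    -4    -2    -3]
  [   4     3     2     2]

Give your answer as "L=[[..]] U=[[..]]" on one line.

L=[[1,0,0,0],[2,1,0,0],[2,0,1,0],[-2,-1,0,1]] U=[[-2,-2,-2,-2],[0,1,2,0],[0,0,2,1],[0,0,0,-2]]

  row1 -= 2·row0 → [0,1,2,0]
  row2 -= 2·row0 → [0,0,2,1]
  row3 -= -2·row0 → [0,-1,-2,-2]
  row2 -= 0·row1 → [0,0,2,1]
  row3 -= -1·row1 → [0,0,0,-2]
  row3 -= 0·row2 → [0,0,0,-2]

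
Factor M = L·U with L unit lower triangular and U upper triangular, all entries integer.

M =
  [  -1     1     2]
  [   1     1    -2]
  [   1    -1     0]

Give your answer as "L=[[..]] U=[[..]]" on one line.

  R1 -= -1·R0 → [0,2,0]
  R2 -= -1·R0 → [0,0,2]
  R2 -= 0·R1 → [0,0,2]

L=[[1,0,0],[-1,1,0],[-1,0,1]] U=[[-1,1,2],[0,2,0],[0,0,2]]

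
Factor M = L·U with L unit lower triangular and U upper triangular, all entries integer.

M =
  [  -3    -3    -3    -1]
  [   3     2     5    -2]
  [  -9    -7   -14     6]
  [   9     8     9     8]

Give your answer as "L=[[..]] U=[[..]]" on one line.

L=[[1,0,0,0],[-1,1,0,0],[3,-2,1,0],[-3,1,2,1]] U=[[-3,-3,-3,-1],[0,-1,2,-3],[0,0,-1,3],[0,0,0,2]]

  r1 -= -1·r0 → [0,-1,2,-3]
  r2 -= 3·r0 → [0,2,-5,9]
  r3 -= -3·r0 → [0,-1,0,5]
  r2 -= -2·r1 → [0,0,-1,3]
  r3 -= 1·r1 → [0,0,-2,8]
  r3 -= 2·r2 → [0,0,0,2]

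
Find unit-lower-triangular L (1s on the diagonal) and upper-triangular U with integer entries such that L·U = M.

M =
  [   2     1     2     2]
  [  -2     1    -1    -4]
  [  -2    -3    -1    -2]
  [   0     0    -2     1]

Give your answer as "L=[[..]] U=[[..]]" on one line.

  row1 -= -1·row0 → [0,2,1,-2]
  row2 -= -1·row0 → [0,-2,1,0]
  row3 -= 0·row0 → [0,0,-2,1]
  row2 -= -1·row1 → [0,0,2,-2]
  row3 -= 0·row1 → [0,0,-2,1]
  row3 -= -1·row2 → [0,0,0,-1]

L=[[1,0,0,0],[-1,1,0,0],[-1,-1,1,0],[0,0,-1,1]] U=[[2,1,2,2],[0,2,1,-2],[0,0,2,-2],[0,0,0,-1]]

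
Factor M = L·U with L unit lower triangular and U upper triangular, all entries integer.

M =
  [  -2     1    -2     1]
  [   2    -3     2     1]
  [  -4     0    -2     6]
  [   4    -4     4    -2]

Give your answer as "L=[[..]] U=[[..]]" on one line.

  r1 -= -1·r0 → [0,-2,0,2]
  r2 -= 2·r0 → [0,-2,2,4]
  r3 -= -2·r0 → [0,-2,0,0]
  r2 -= 1·r1 → [0,0,2,2]
  r3 -= 1·r1 → [0,0,0,-2]
  r3 -= 0·r2 → [0,0,0,-2]

L=[[1,0,0,0],[-1,1,0,0],[2,1,1,0],[-2,1,0,1]] U=[[-2,1,-2,1],[0,-2,0,2],[0,0,2,2],[0,0,0,-2]]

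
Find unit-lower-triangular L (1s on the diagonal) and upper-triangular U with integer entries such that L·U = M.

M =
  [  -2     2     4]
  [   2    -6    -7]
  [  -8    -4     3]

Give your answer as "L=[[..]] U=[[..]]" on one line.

  r1 -= -1·r0 → [0,-4,-3]
  r2 -= 4·r0 → [0,-12,-13]
  r2 -= 3·r1 → [0,0,-4]

L=[[1,0,0],[-1,1,0],[4,3,1]] U=[[-2,2,4],[0,-4,-3],[0,0,-4]]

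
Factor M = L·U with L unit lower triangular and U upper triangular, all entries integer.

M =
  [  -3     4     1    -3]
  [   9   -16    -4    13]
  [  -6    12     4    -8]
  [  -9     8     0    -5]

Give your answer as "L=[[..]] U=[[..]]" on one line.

L=[[1,0,0,0],[-3,1,0,0],[2,-1,1,0],[3,1,-2,1]] U=[[-3,4,1,-3],[0,-4,-1,4],[0,0,1,2],[0,0,0,4]]

  r1 -= -3·r0 → [0,-4,-1,4]
  r2 -= 2·r0 → [0,4,2,-2]
  r3 -= 3·r0 → [0,-4,-3,4]
  r2 -= -1·r1 → [0,0,1,2]
  r3 -= 1·r1 → [0,0,-2,0]
  r3 -= -2·r2 → [0,0,0,4]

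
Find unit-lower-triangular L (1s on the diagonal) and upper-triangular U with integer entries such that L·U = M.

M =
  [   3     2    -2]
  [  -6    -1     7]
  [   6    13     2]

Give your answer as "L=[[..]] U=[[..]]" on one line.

L=[[1,0,0],[-2,1,0],[2,3,1]] U=[[3,2,-2],[0,3,3],[0,0,-3]]

  row1 -= -2·row0 → [0,3,3]
  row2 -= 2·row0 → [0,9,6]
  row2 -= 3·row1 → [0,0,-3]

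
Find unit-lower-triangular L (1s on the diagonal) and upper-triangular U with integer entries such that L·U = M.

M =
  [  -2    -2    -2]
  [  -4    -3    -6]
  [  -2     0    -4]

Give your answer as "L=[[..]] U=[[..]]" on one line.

L=[[1,0,0],[2,1,0],[1,2,1]] U=[[-2,-2,-2],[0,1,-2],[0,0,2]]

  r1 -= 2·r0 → [0,1,-2]
  r2 -= 1·r0 → [0,2,-2]
  r2 -= 2·r1 → [0,0,2]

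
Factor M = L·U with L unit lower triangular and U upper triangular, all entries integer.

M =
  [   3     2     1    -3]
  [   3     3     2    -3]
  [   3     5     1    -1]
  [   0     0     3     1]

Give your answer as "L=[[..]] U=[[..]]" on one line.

L=[[1,0,0,0],[1,1,0,0],[1,3,1,0],[0,0,-1,1]] U=[[3,2,1,-3],[0,1,1,0],[0,0,-3,2],[0,0,0,3]]

  row1 -= 1·row0 → [0,1,1,0]
  row2 -= 1·row0 → [0,3,0,2]
  row3 -= 0·row0 → [0,0,3,1]
  row2 -= 3·row1 → [0,0,-3,2]
  row3 -= 0·row1 → [0,0,3,1]
  row3 -= -1·row2 → [0,0,0,3]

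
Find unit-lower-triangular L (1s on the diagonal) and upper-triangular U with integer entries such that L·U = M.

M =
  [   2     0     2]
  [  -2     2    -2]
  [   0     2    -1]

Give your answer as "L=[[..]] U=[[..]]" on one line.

L=[[1,0,0],[-1,1,0],[0,1,1]] U=[[2,0,2],[0,2,0],[0,0,-1]]

  r1 -= -1·r0 → [0,2,0]
  r2 -= 0·r0 → [0,2,-1]
  r2 -= 1·r1 → [0,0,-1]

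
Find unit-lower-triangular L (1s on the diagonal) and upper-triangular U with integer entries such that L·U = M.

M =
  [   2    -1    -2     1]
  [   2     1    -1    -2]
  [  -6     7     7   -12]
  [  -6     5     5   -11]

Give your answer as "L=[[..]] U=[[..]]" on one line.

L=[[1,0,0,0],[1,1,0,0],[-3,2,1,0],[-3,1,2,1]] U=[[2,-1,-2,1],[0,2,1,-3],[0,0,-1,-3],[0,0,0,1]]

  r1 -= 1·r0 → [0,2,1,-3]
  r2 -= -3·r0 → [0,4,1,-9]
  r3 -= -3·r0 → [0,2,-1,-8]
  r2 -= 2·r1 → [0,0,-1,-3]
  r3 -= 1·r1 → [0,0,-2,-5]
  r3 -= 2·r2 → [0,0,0,1]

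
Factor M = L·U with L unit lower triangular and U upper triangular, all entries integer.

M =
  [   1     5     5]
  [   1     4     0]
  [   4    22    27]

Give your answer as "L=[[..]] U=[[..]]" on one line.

  row1 -= 1·row0 → [0,-1,-5]
  row2 -= 4·row0 → [0,2,7]
  row2 -= -2·row1 → [0,0,-3]

L=[[1,0,0],[1,1,0],[4,-2,1]] U=[[1,5,5],[0,-1,-5],[0,0,-3]]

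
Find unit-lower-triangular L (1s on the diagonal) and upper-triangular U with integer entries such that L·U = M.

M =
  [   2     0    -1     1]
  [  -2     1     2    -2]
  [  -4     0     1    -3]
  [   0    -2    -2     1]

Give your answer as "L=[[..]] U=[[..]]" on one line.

  row1 -= -1·row0 → [0,1,1,-1]
  row2 -= -2·row0 → [0,0,-1,-1]
  row3 -= 0·row0 → [0,-2,-2,1]
  row2 -= 0·row1 → [0,0,-1,-1]
  row3 -= -2·row1 → [0,0,0,-1]
  row3 -= 0·row2 → [0,0,0,-1]

L=[[1,0,0,0],[-1,1,0,0],[-2,0,1,0],[0,-2,0,1]] U=[[2,0,-1,1],[0,1,1,-1],[0,0,-1,-1],[0,0,0,-1]]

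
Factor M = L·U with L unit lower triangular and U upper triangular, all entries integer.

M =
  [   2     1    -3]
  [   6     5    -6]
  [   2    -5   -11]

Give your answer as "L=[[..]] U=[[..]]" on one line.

  row1 -= 3·row0 → [0,2,3]
  row2 -= 1·row0 → [0,-6,-8]
  row2 -= -3·row1 → [0,0,1]

L=[[1,0,0],[3,1,0],[1,-3,1]] U=[[2,1,-3],[0,2,3],[0,0,1]]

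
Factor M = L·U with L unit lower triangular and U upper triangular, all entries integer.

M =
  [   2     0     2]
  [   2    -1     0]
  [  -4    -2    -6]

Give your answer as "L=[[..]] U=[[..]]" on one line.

L=[[1,0,0],[1,1,0],[-2,2,1]] U=[[2,0,2],[0,-1,-2],[0,0,2]]

  r1 -= 1·r0 → [0,-1,-2]
  r2 -= -2·r0 → [0,-2,-2]
  r2 -= 2·r1 → [0,0,2]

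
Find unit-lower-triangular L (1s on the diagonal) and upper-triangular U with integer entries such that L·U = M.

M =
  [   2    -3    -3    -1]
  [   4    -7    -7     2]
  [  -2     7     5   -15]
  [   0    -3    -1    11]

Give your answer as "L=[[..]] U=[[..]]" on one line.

L=[[1,0,0,0],[2,1,0,0],[-1,-4,1,0],[0,3,-1,1]] U=[[2,-3,-3,-1],[0,-1,-1,4],[0,0,-2,0],[0,0,0,-1]]

  row1 -= 2·row0 → [0,-1,-1,4]
  row2 -= -1·row0 → [0,4,2,-16]
  row3 -= 0·row0 → [0,-3,-1,11]
  row2 -= -4·row1 → [0,0,-2,0]
  row3 -= 3·row1 → [0,0,2,-1]
  row3 -= -1·row2 → [0,0,0,-1]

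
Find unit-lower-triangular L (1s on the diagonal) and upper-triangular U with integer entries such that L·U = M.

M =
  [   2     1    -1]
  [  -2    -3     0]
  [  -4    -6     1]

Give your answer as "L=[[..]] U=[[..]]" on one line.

L=[[1,0,0],[-1,1,0],[-2,2,1]] U=[[2,1,-1],[0,-2,-1],[0,0,1]]

  row1 -= -1·row0 → [0,-2,-1]
  row2 -= -2·row0 → [0,-4,-1]
  row2 -= 2·row1 → [0,0,1]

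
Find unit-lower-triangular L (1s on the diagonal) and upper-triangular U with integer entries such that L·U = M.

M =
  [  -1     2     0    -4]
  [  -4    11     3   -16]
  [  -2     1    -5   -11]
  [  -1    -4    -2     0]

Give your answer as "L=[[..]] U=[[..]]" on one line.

L=[[1,0,0,0],[4,1,0,0],[2,-1,1,0],[1,-2,-2,1]] U=[[-1,2,0,-4],[0,3,3,0],[0,0,-2,-3],[0,0,0,-2]]

  row1 -= 4·row0 → [0,3,3,0]
  row2 -= 2·row0 → [0,-3,-5,-3]
  row3 -= 1·row0 → [0,-6,-2,4]
  row2 -= -1·row1 → [0,0,-2,-3]
  row3 -= -2·row1 → [0,0,4,4]
  row3 -= -2·row2 → [0,0,0,-2]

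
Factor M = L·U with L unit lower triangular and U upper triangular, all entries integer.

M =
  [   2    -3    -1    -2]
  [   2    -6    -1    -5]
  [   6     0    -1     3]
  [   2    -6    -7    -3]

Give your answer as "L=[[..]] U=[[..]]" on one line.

L=[[1,0,0,0],[1,1,0,0],[3,-3,1,0],[1,1,-3,1]] U=[[2,-3,-1,-2],[0,-3,0,-3],[0,0,2,0],[0,0,0,2]]

  r1 -= 1·r0 → [0,-3,0,-3]
  r2 -= 3·r0 → [0,9,2,9]
  r3 -= 1·r0 → [0,-3,-6,-1]
  r2 -= -3·r1 → [0,0,2,0]
  r3 -= 1·r1 → [0,0,-6,2]
  r3 -= -3·r2 → [0,0,0,2]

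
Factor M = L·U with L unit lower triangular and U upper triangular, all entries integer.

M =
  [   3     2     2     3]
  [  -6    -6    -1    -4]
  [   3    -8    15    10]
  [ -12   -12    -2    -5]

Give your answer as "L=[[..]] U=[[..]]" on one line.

L=[[1,0,0,0],[-2,1,0,0],[1,5,1,0],[-4,2,0,1]] U=[[3,2,2,3],[0,-2,3,2],[0,0,-2,-3],[0,0,0,3]]

  R1 -= -2·R0 → [0,-2,3,2]
  R2 -= 1·R0 → [0,-10,13,7]
  R3 -= -4·R0 → [0,-4,6,7]
  R2 -= 5·R1 → [0,0,-2,-3]
  R3 -= 2·R1 → [0,0,0,3]
  R3 -= 0·R2 → [0,0,0,3]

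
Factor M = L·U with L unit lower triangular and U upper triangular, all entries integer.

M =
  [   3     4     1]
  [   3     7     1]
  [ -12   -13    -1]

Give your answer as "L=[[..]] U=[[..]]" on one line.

L=[[1,0,0],[1,1,0],[-4,1,1]] U=[[3,4,1],[0,3,0],[0,0,3]]

  r1 -= 1·r0 → [0,3,0]
  r2 -= -4·r0 → [0,3,3]
  r2 -= 1·r1 → [0,0,3]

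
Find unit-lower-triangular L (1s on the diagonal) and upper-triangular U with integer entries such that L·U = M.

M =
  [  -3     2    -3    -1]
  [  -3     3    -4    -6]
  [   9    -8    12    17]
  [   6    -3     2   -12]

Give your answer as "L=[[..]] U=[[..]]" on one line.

L=[[1,0,0,0],[1,1,0,0],[-3,-2,1,0],[-2,1,-3,1]] U=[[-3,2,-3,-1],[0,1,-1,-5],[0,0,1,4],[0,0,0,3]]

  row1 -= 1·row0 → [0,1,-1,-5]
  row2 -= -3·row0 → [0,-2,3,14]
  row3 -= -2·row0 → [0,1,-4,-14]
  row2 -= -2·row1 → [0,0,1,4]
  row3 -= 1·row1 → [0,0,-3,-9]
  row3 -= -3·row2 → [0,0,0,3]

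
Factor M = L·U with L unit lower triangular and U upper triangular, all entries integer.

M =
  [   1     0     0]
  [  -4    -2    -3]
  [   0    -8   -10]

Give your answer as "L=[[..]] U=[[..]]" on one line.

  r1 -= -4·r0 → [0,-2,-3]
  r2 -= 0·r0 → [0,-8,-10]
  r2 -= 4·r1 → [0,0,2]

L=[[1,0,0],[-4,1,0],[0,4,1]] U=[[1,0,0],[0,-2,-3],[0,0,2]]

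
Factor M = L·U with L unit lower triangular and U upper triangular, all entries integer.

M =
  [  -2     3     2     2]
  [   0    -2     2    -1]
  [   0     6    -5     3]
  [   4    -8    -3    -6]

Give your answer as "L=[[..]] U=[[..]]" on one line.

L=[[1,0,0,0],[0,1,0,0],[0,-3,1,0],[-2,1,-1,1]] U=[[-2,3,2,2],[0,-2,2,-1],[0,0,1,0],[0,0,0,-1]]

  r1 -= 0·r0 → [0,-2,2,-1]
  r2 -= 0·r0 → [0,6,-5,3]
  r3 -= -2·r0 → [0,-2,1,-2]
  r2 -= -3·r1 → [0,0,1,0]
  r3 -= 1·r1 → [0,0,-1,-1]
  r3 -= -1·r2 → [0,0,0,-1]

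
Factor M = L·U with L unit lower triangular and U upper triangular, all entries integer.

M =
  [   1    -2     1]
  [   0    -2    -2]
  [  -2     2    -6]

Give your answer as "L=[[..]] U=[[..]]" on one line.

L=[[1,0,0],[0,1,0],[-2,1,1]] U=[[1,-2,1],[0,-2,-2],[0,0,-2]]

  R1 -= 0·R0 → [0,-2,-2]
  R2 -= -2·R0 → [0,-2,-4]
  R2 -= 1·R1 → [0,0,-2]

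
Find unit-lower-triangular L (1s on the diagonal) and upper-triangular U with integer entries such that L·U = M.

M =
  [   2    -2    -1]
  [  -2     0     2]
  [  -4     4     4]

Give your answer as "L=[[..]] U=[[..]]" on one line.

L=[[1,0,0],[-1,1,0],[-2,0,1]] U=[[2,-2,-1],[0,-2,1],[0,0,2]]

  R1 -= -1·R0 → [0,-2,1]
  R2 -= -2·R0 → [0,0,2]
  R2 -= 0·R1 → [0,0,2]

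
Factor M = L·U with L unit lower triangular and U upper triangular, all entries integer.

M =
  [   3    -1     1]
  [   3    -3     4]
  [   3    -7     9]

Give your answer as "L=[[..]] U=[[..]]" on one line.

L=[[1,0,0],[1,1,0],[1,3,1]] U=[[3,-1,1],[0,-2,3],[0,0,-1]]

  R1 -= 1·R0 → [0,-2,3]
  R2 -= 1·R0 → [0,-6,8]
  R2 -= 3·R1 → [0,0,-1]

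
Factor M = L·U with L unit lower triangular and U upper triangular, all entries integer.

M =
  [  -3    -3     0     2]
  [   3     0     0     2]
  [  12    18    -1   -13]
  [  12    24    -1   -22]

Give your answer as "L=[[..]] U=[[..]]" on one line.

L=[[1,0,0,0],[-1,1,0,0],[-4,-2,1,0],[-4,-4,1,1]] U=[[-3,-3,0,2],[0,-3,0,4],[0,0,-1,3],[0,0,0,-1]]

  row1 -= -1·row0 → [0,-3,0,4]
  row2 -= -4·row0 → [0,6,-1,-5]
  row3 -= -4·row0 → [0,12,-1,-14]
  row2 -= -2·row1 → [0,0,-1,3]
  row3 -= -4·row1 → [0,0,-1,2]
  row3 -= 1·row2 → [0,0,0,-1]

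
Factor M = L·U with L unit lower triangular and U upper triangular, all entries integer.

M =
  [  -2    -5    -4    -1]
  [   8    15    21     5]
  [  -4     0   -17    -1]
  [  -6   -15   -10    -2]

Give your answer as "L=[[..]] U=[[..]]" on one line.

  R1 -= -4·R0 → [0,-5,5,1]
  R2 -= 2·R0 → [0,10,-9,1]
  R3 -= 3·R0 → [0,0,2,1]
  R2 -= -2·R1 → [0,0,1,3]
  R3 -= 0·R1 → [0,0,2,1]
  R3 -= 2·R2 → [0,0,0,-5]

L=[[1,0,0,0],[-4,1,0,0],[2,-2,1,0],[3,0,2,1]] U=[[-2,-5,-4,-1],[0,-5,5,1],[0,0,1,3],[0,0,0,-5]]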